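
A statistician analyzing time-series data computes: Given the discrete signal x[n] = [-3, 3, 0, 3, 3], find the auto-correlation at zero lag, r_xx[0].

The auto-correlation at zero lag r_xx[0] equals the signal energy.
r_xx[0] = sum of x[n]^2 = (-3)^2 + 3^2 + 0^2 + 3^2 + 3^2
= 9 + 9 + 0 + 9 + 9 = 36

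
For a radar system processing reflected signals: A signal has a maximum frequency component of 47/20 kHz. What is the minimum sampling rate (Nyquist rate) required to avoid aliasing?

By the Nyquist-Shannon sampling theorem,
the minimum sampling rate (Nyquist rate) must be at least 2 * f_max.
Nyquist rate = 2 * 47/20 kHz = 47/10 kHz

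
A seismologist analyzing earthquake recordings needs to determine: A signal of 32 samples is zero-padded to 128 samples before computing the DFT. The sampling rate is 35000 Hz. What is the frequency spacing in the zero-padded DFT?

Original DFT: N = 32, resolution = f_s/N = 35000/32 = 4375/4 Hz
Zero-padded DFT: N = 128, resolution = f_s/N = 35000/128 = 4375/16 Hz
Zero-padding interpolates the spectrum (finer frequency grid)
but does NOT improve the true spectral resolution (ability to resolve close frequencies).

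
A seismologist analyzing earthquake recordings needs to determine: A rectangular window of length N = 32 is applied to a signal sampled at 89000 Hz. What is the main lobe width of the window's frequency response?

For a rectangular window of length N,
the main lobe width in frequency is 2*f_s/N.
= 2*89000/32 = 11125/2 Hz
This determines the minimum frequency separation for resolving two sinusoids.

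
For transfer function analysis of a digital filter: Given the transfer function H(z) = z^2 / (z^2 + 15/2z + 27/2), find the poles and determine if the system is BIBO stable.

Poles are roots of the denominator: z^2 + 15/2z + 27/2 = 0.
Quadratic formula: z = [-(15/2) +/- sqrt((15/2)^2 - 4*(27/2))] / 2
Discriminant = 225/4 - 54 = 9/4; sqrt = 3/2.
z = (-15/2 +/- 3/2) / 2 => z = -3 or z = -9/2.
|p1| = 9/2, |p2| = 3.
For BIBO stability, all poles must lie inside the unit circle (|p| < 1).
System is UNSTABLE since at least one |p| >= 1.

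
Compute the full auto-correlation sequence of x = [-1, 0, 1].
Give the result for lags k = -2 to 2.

r_xx[k] = sum_m x[m]*x[m+k], indexed from 0, for k = -2 to 2:
  r_xx[-2] = x[2]*x[0] = -1
  r_xx[-1] = x[1]*x[0] + x[2]*x[1] = 0
  r_xx[0] = x[0]*x[0] + x[1]*x[1] + x[2]*x[2] = 2
  r_xx[1] = x[0]*x[1] + x[1]*x[2] = 0
  r_xx[2] = x[0]*x[2] = -1
r_xx = [-1, 0, 2, 0, -1]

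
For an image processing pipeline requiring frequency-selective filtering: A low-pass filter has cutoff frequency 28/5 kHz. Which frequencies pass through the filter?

A low-pass filter passes all frequencies below the cutoff frequency 28/5 kHz and attenuates higher frequencies.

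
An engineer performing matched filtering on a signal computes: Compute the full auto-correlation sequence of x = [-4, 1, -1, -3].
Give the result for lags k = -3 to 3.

r_xx[k] = sum_m x[m]*x[m+k], indexed from 0, for k = -3 to 3:
  r_xx[-3] = x[3]*x[0] = 12
  r_xx[-2] = x[2]*x[0] + x[3]*x[1] = 1
  r_xx[-1] = x[1]*x[0] + x[2]*x[1] + x[3]*x[2] = -2
  r_xx[0] = x[0]*x[0] + x[1]*x[1] + x[2]*x[2] + x[3]*x[3] = 27
  r_xx[1] = x[0]*x[1] + x[1]*x[2] + x[2]*x[3] = -2
  r_xx[2] = x[0]*x[2] + x[1]*x[3] = 1
  r_xx[3] = x[0]*x[3] = 12
r_xx = [12, 1, -2, 27, -2, 1, 12]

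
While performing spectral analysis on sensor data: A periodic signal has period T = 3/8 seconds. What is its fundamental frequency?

The fundamental frequency is the reciprocal of the period.
f = 1/T = 1/(3/8) = 8/3 Hz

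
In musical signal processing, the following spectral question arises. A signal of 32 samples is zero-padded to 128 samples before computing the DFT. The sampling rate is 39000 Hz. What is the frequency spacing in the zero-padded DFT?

Original DFT: N = 32, resolution = f_s/N = 39000/32 = 4875/4 Hz
Zero-padded DFT: N = 128, resolution = f_s/N = 39000/128 = 4875/16 Hz
Zero-padding interpolates the spectrum (finer frequency grid)
but does NOT improve the true spectral resolution (ability to resolve close frequencies).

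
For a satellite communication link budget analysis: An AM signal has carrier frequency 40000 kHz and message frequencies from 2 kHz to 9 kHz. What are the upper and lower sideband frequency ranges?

Upper sideband (USB) = fc + [fm_low, fm_high] = 40000 + [2, 9] = [40002, 40009] kHz
Lower sideband (LSB) = fc - [fm_high, fm_low] = 40000 - [9, 2] = [39991, 39998] kHz
Total occupied spectrum: 39991 kHz to 40009 kHz (plus carrier at 40000 kHz)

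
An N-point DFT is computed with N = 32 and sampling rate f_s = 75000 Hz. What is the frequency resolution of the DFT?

DFT frequency resolution = f_s / N
= 75000 / 32 = 9375/4 Hz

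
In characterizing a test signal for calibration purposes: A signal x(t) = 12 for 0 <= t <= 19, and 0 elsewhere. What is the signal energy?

Energy = integral of |x(t)|^2 dt over the signal duration
= 12^2 * 19 = 144 * 19 = 2736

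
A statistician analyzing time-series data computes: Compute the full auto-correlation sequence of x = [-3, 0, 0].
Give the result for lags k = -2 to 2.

r_xx[k] = sum_m x[m]*x[m+k], indexed from 0, for k = -2 to 2:
  r_xx[-2] = x[2]*x[0] = 0
  r_xx[-1] = x[1]*x[0] + x[2]*x[1] = 0
  r_xx[0] = x[0]*x[0] + x[1]*x[1] + x[2]*x[2] = 9
  r_xx[1] = x[0]*x[1] + x[1]*x[2] = 0
  r_xx[2] = x[0]*x[2] = 0
r_xx = [0, 0, 9, 0, 0]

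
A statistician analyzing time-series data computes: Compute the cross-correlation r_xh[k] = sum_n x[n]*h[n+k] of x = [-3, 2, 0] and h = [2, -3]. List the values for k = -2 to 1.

Both sequences indexed from 0 and zero outside their support.
Lags with overlap: k = -2 to 1.
  r_xh[-2] = x[2]*h[0] = 0
  r_xh[-1] = x[1]*h[0] + x[2]*h[1] = 4
  r_xh[0] = x[0]*h[0] + x[1]*h[1] = -12
  r_xh[1] = x[0]*h[1] = 9
r_xh = [0, 4, -12, 9] (for k = -2, ..., 1)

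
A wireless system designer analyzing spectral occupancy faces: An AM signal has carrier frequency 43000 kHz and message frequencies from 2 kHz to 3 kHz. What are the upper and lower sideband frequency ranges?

Upper sideband (USB) = fc + [fm_low, fm_high] = 43000 + [2, 3] = [43002, 43003] kHz
Lower sideband (LSB) = fc - [fm_high, fm_low] = 43000 - [3, 2] = [42997, 42998] kHz
Total occupied spectrum: 42997 kHz to 43003 kHz (plus carrier at 43000 kHz)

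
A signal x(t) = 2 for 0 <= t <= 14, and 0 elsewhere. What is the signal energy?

Energy = integral of |x(t)|^2 dt over the signal duration
= 2^2 * 14 = 4 * 14 = 56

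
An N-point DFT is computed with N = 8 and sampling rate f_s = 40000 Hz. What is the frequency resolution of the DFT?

DFT frequency resolution = f_s / N
= 40000 / 8 = 5000 Hz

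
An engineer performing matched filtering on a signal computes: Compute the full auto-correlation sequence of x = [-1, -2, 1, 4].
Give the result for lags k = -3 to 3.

r_xx[k] = sum_m x[m]*x[m+k], indexed from 0, for k = -3 to 3:
  r_xx[-3] = x[3]*x[0] = -4
  r_xx[-2] = x[2]*x[0] + x[3]*x[1] = -9
  r_xx[-1] = x[1]*x[0] + x[2]*x[1] + x[3]*x[2] = 4
  r_xx[0] = x[0]*x[0] + x[1]*x[1] + x[2]*x[2] + x[3]*x[3] = 22
  r_xx[1] = x[0]*x[1] + x[1]*x[2] + x[2]*x[3] = 4
  r_xx[2] = x[0]*x[2] + x[1]*x[3] = -9
  r_xx[3] = x[0]*x[3] = -4
r_xx = [-4, -9, 4, 22, 4, -9, -4]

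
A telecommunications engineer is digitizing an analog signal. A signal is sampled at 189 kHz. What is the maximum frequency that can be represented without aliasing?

The maximum frequency that can be represented without aliasing
is the Nyquist frequency: f_max = f_s / 2 = 189 kHz / 2 = 189/2 kHz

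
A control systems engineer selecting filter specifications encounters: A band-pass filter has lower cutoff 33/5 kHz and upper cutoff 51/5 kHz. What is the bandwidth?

Bandwidth = f_high - f_low
= 51/5 kHz - 33/5 kHz = 18/5 kHz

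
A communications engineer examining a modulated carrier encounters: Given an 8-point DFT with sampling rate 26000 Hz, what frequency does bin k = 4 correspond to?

The frequency of DFT bin k is: f_k = k * f_s / N
f_4 = 4 * 26000 / 8 = 13000 Hz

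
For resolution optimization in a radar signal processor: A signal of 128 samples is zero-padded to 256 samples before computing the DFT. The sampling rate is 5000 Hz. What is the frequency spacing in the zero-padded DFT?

Original DFT: N = 128, resolution = f_s/N = 5000/128 = 625/16 Hz
Zero-padded DFT: N = 256, resolution = f_s/N = 5000/256 = 625/32 Hz
Zero-padding interpolates the spectrum (finer frequency grid)
but does NOT improve the true spectral resolution (ability to resolve close frequencies).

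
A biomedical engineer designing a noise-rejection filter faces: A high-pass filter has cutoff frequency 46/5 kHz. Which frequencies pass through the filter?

A high-pass filter passes all frequencies above the cutoff frequency 46/5 kHz and attenuates lower frequencies.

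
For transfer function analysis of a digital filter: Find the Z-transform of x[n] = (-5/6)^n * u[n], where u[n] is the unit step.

The Z-transform of a^n * u[n] is z/(z-a) for |z| > |a|.
Here a = -5/6, so X(z) = z/(z - (-5/6)) = 6z/(6z + 5)
ROC: |z| > 5/6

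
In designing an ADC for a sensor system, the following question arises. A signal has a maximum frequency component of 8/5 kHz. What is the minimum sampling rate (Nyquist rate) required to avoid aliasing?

By the Nyquist-Shannon sampling theorem,
the minimum sampling rate (Nyquist rate) must be at least 2 * f_max.
Nyquist rate = 2 * 8/5 kHz = 16/5 kHz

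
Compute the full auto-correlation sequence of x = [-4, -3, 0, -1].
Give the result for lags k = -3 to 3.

r_xx[k] = sum_m x[m]*x[m+k], indexed from 0, for k = -3 to 3:
  r_xx[-3] = x[3]*x[0] = 4
  r_xx[-2] = x[2]*x[0] + x[3]*x[1] = 3
  r_xx[-1] = x[1]*x[0] + x[2]*x[1] + x[3]*x[2] = 12
  r_xx[0] = x[0]*x[0] + x[1]*x[1] + x[2]*x[2] + x[3]*x[3] = 26
  r_xx[1] = x[0]*x[1] + x[1]*x[2] + x[2]*x[3] = 12
  r_xx[2] = x[0]*x[2] + x[1]*x[3] = 3
  r_xx[3] = x[0]*x[3] = 4
r_xx = [4, 3, 12, 26, 12, 3, 4]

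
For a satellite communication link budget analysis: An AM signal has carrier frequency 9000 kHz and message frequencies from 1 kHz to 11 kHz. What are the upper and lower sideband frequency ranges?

Upper sideband (USB) = fc + [fm_low, fm_high] = 9000 + [1, 11] = [9001, 9011] kHz
Lower sideband (LSB) = fc - [fm_high, fm_low] = 9000 - [11, 1] = [8989, 8999] kHz
Total occupied spectrum: 8989 kHz to 9011 kHz (plus carrier at 9000 kHz)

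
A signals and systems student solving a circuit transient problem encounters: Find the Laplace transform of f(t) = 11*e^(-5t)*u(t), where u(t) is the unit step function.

Standard Laplace transform pair:
e^(-at)*u(t) <-> 1/(s+a)
With a = 5: L{11*e^(-5t)*u(t)} = 11/(s+5), ROC: Re(s) > -5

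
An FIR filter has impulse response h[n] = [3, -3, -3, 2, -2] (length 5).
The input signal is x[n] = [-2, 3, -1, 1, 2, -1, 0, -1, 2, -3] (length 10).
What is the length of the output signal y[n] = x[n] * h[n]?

For linear convolution, the output length is:
len(y) = len(x) + len(h) - 1 = 10 + 5 - 1 = 14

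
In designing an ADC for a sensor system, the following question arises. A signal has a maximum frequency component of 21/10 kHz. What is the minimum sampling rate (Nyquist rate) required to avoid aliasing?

By the Nyquist-Shannon sampling theorem,
the minimum sampling rate (Nyquist rate) must be at least 2 * f_max.
Nyquist rate = 2 * 21/10 kHz = 21/5 kHz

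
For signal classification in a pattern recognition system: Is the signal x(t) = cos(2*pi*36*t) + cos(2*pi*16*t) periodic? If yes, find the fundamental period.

f1 = 36 Hz, f2 = 16 Hz
Period T1 = 1/36, T2 = 1/16
Ratio T1/T2 = 16/36, which is rational.
The signal is periodic with fundamental period T = 1/GCD(36,16) = 1/4 s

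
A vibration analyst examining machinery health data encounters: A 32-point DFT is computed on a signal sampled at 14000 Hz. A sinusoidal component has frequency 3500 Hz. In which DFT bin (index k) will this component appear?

DFT frequency resolution = f_s/N = 14000/32 = 875/2 Hz
Bin index k = f_signal / resolution = 3500 / 875/2 = 8
The signal frequency 3500 Hz falls in DFT bin k = 8.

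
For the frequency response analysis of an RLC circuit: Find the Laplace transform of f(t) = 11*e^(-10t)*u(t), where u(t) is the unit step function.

Standard Laplace transform pair:
e^(-at)*u(t) <-> 1/(s+a)
With a = 10: L{11*e^(-10t)*u(t)} = 11/(s+10), ROC: Re(s) > -10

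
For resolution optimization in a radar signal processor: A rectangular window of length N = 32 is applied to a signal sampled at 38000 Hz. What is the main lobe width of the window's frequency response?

For a rectangular window of length N,
the main lobe width in frequency is 2*f_s/N.
= 2*38000/32 = 2375 Hz
This determines the minimum frequency separation for resolving two sinusoids.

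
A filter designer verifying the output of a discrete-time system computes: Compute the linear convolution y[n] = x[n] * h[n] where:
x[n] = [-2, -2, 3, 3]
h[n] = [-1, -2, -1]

y[n] = sum_k x[k]*h[n-k]. Output length = len(x) + len(h) - 1 = 4 + 3 - 1 = 6.
y[0] = -2*-1 = 2
y[1] = -2*-1 + -2*-2 = 6
y[2] = 3*-1 + -2*-2 + -2*-1 = 3
y[3] = 3*-1 + 3*-2 + -2*-1 = -7
y[4] = 3*-2 + 3*-1 = -9
y[5] = 3*-1 = -3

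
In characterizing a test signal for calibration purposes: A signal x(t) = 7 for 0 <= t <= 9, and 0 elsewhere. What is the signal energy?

Energy = integral of |x(t)|^2 dt over the signal duration
= 7^2 * 9 = 49 * 9 = 441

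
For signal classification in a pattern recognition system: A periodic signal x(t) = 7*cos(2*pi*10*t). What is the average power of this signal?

Average power of A*cos(wt) is A^2/2.
P = 7^2 / 2 = 49/2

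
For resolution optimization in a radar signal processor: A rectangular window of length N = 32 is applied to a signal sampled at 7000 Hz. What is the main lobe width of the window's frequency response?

For a rectangular window of length N,
the main lobe width in frequency is 2*f_s/N.
= 2*7000/32 = 875/2 Hz
This determines the minimum frequency separation for resolving two sinusoids.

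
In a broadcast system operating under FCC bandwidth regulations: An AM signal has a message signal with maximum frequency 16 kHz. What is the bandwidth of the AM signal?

In AM (double-sideband), the bandwidth is twice the message frequency.
BW = 2 * f_m = 2 * 16 kHz = 32 kHz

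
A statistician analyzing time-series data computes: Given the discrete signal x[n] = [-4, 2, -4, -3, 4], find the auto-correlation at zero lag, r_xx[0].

The auto-correlation at zero lag r_xx[0] equals the signal energy.
r_xx[0] = sum of x[n]^2 = (-4)^2 + 2^2 + (-4)^2 + (-3)^2 + 4^2
= 16 + 4 + 16 + 9 + 16 = 61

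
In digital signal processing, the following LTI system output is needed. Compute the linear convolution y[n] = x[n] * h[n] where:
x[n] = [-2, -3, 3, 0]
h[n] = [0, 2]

y[n] = sum_k x[k]*h[n-k]. Output length = len(x) + len(h) - 1 = 4 + 2 - 1 = 5.
y[0] = -2*0 = 0
y[1] = -3*0 + -2*2 = -4
y[2] = 3*0 + -3*2 = -6
y[3] = 0*0 + 3*2 = 6
y[4] = 0*2 = 0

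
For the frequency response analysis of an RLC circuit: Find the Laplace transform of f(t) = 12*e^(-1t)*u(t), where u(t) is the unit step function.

Standard Laplace transform pair:
e^(-at)*u(t) <-> 1/(s+a)
With a = 1: L{12*e^(-1t)*u(t)} = 12/(s+1), ROC: Re(s) > -1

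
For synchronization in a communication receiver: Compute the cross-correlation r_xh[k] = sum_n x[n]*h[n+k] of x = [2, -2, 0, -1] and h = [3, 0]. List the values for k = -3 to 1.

Both sequences indexed from 0 and zero outside their support.
Lags with overlap: k = -3 to 1.
  r_xh[-3] = x[3]*h[0] = -3
  r_xh[-2] = x[2]*h[0] + x[3]*h[1] = 0
  r_xh[-1] = x[1]*h[0] + x[2]*h[1] = -6
  r_xh[0] = x[0]*h[0] + x[1]*h[1] = 6
  r_xh[1] = x[0]*h[1] = 0
r_xh = [-3, 0, -6, 6, 0] (for k = -3, ..., 1)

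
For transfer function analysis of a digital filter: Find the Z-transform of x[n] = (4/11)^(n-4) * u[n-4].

Time-shifting property: if X(z) = Z{x[n]}, then Z{x[n-d]} = z^(-d) * X(z)
X(z) = z/(z - 4/11) for x[n] = (4/11)^n * u[n]
Z{x[n-4]} = z^(-4) * z/(z - 4/11) = z^(-3)/(z - 4/11)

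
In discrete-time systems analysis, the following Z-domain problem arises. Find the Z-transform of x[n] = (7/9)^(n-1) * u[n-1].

Time-shifting property: if X(z) = Z{x[n]}, then Z{x[n-d]} = z^(-d) * X(z)
X(z) = z/(z - 7/9) for x[n] = (7/9)^n * u[n]
Z{x[n-1]} = z^(-1) * z/(z - 7/9) = 1/(z - 7/9)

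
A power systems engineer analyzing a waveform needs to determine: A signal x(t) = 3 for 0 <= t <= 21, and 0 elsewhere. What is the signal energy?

Energy = integral of |x(t)|^2 dt over the signal duration
= 3^2 * 21 = 9 * 21 = 189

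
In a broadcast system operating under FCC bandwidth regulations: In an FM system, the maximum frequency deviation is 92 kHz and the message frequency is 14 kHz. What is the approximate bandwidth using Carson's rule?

Carson's rule: BW = 2*(delta_f + f_m)
= 2*(92 + 14) kHz = 212 kHz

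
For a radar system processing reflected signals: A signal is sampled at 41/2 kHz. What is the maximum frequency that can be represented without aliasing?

The maximum frequency that can be represented without aliasing
is the Nyquist frequency: f_max = f_s / 2 = 41/2 kHz / 2 = 41/4 kHz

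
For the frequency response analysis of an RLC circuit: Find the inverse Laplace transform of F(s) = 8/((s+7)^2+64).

Standard pair: w/((s+a)^2+w^2) <-> e^(-at)*sin(wt)*u(t)
With a=7, w=8: f(t) = e^(-7t)*sin(8t)*u(t)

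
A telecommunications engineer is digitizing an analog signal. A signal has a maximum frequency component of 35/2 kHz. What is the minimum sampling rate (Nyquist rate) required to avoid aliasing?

By the Nyquist-Shannon sampling theorem,
the minimum sampling rate (Nyquist rate) must be at least 2 * f_max.
Nyquist rate = 2 * 35/2 kHz = 35 kHz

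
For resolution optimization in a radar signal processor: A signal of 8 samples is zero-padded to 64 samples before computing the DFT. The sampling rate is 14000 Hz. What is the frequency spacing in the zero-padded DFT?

Original DFT: N = 8, resolution = f_s/N = 14000/8 = 1750 Hz
Zero-padded DFT: N = 64, resolution = f_s/N = 14000/64 = 875/4 Hz
Zero-padding interpolates the spectrum (finer frequency grid)
but does NOT improve the true spectral resolution (ability to resolve close frequencies).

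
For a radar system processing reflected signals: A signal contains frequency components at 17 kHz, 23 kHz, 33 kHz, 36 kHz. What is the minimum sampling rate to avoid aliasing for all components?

The highest frequency component is f_max = 36 kHz.
Nyquist rate = 2 * f_max = 2 * 36 kHz = 72 kHz.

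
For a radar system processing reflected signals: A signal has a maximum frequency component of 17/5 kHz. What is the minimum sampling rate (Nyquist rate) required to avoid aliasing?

By the Nyquist-Shannon sampling theorem,
the minimum sampling rate (Nyquist rate) must be at least 2 * f_max.
Nyquist rate = 2 * 17/5 kHz = 34/5 kHz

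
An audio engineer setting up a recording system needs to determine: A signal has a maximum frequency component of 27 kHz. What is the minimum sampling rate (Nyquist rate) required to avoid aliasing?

By the Nyquist-Shannon sampling theorem,
the minimum sampling rate (Nyquist rate) must be at least 2 * f_max.
Nyquist rate = 2 * 27 kHz = 54 kHz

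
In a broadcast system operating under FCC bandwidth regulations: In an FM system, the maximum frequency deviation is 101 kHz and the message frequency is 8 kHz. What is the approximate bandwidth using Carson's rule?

Carson's rule: BW = 2*(delta_f + f_m)
= 2*(101 + 8) kHz = 218 kHz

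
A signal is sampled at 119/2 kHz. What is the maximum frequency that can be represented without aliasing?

The maximum frequency that can be represented without aliasing
is the Nyquist frequency: f_max = f_s / 2 = 119/2 kHz / 2 = 119/4 kHz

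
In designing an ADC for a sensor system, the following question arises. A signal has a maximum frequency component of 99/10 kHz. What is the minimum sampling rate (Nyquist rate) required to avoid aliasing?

By the Nyquist-Shannon sampling theorem,
the minimum sampling rate (Nyquist rate) must be at least 2 * f_max.
Nyquist rate = 2 * 99/10 kHz = 99/5 kHz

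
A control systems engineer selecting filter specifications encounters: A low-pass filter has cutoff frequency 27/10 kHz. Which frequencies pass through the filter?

A low-pass filter passes all frequencies below the cutoff frequency 27/10 kHz and attenuates higher frequencies.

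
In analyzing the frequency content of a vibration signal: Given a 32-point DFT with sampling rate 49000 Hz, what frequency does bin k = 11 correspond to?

The frequency of DFT bin k is: f_k = k * f_s / N
f_11 = 11 * 49000 / 32 = 67375/4 Hz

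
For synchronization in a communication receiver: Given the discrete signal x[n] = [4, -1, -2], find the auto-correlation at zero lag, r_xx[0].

The auto-correlation at zero lag r_xx[0] equals the signal energy.
r_xx[0] = sum of x[n]^2 = 4^2 + (-1)^2 + (-2)^2
= 16 + 1 + 4 = 21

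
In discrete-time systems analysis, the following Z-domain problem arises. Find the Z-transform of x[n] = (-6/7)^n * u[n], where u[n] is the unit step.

The Z-transform of a^n * u[n] is z/(z-a) for |z| > |a|.
Here a = -6/7, so X(z) = z/(z - (-6/7)) = 7z/(7z + 6)
ROC: |z| > 6/7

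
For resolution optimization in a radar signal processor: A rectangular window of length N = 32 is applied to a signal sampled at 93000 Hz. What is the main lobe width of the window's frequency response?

For a rectangular window of length N,
the main lobe width in frequency is 2*f_s/N.
= 2*93000/32 = 11625/2 Hz
This determines the minimum frequency separation for resolving two sinusoids.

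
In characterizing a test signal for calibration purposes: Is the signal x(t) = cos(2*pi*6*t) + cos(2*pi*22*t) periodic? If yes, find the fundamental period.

f1 = 6 Hz, f2 = 22 Hz
Period T1 = 1/6, T2 = 1/22
Ratio T1/T2 = 22/6, which is rational.
The signal is periodic with fundamental period T = 1/GCD(6,22) = 1/2 s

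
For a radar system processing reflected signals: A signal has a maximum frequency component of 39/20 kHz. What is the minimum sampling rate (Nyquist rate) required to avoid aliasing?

By the Nyquist-Shannon sampling theorem,
the minimum sampling rate (Nyquist rate) must be at least 2 * f_max.
Nyquist rate = 2 * 39/20 kHz = 39/10 kHz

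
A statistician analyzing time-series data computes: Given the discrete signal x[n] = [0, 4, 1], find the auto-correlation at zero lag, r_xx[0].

The auto-correlation at zero lag r_xx[0] equals the signal energy.
r_xx[0] = sum of x[n]^2 = 0^2 + 4^2 + 1^2
= 0 + 16 + 1 = 17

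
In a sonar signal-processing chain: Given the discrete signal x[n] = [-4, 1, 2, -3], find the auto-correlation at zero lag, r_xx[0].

The auto-correlation at zero lag r_xx[0] equals the signal energy.
r_xx[0] = sum of x[n]^2 = (-4)^2 + 1^2 + 2^2 + (-3)^2
= 16 + 1 + 4 + 9 = 30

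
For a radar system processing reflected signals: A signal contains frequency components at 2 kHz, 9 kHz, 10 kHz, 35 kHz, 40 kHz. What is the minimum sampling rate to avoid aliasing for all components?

The highest frequency component is f_max = 40 kHz.
Nyquist rate = 2 * f_max = 2 * 40 kHz = 80 kHz.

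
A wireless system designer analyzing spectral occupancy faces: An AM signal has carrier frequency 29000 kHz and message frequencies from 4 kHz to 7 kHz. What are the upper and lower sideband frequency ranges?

Upper sideband (USB) = fc + [fm_low, fm_high] = 29000 + [4, 7] = [29004, 29007] kHz
Lower sideband (LSB) = fc - [fm_high, fm_low] = 29000 - [7, 4] = [28993, 28996] kHz
Total occupied spectrum: 28993 kHz to 29007 kHz (plus carrier at 29000 kHz)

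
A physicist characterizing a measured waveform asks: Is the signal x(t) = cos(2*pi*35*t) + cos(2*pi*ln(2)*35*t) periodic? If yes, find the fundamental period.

f1 = 35 Hz, f2 = 35*ln(2) Hz
Ratio f2/f1 = ln(2), which is irrational.
Since the frequency ratio is irrational, no common period exists.
The signal is not periodic.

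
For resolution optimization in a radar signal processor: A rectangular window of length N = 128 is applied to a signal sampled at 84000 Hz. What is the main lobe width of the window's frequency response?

For a rectangular window of length N,
the main lobe width in frequency is 2*f_s/N.
= 2*84000/128 = 2625/2 Hz
This determines the minimum frequency separation for resolving two sinusoids.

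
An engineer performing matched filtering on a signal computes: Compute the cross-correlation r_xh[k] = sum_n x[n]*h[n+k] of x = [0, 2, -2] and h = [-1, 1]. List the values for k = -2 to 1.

Both sequences indexed from 0 and zero outside their support.
Lags with overlap: k = -2 to 1.
  r_xh[-2] = x[2]*h[0] = 2
  r_xh[-1] = x[1]*h[0] + x[2]*h[1] = -4
  r_xh[0] = x[0]*h[0] + x[1]*h[1] = 2
  r_xh[1] = x[0]*h[1] = 0
r_xh = [2, -4, 2, 0] (for k = -2, ..., 1)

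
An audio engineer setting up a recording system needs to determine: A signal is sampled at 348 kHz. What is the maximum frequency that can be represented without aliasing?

The maximum frequency that can be represented without aliasing
is the Nyquist frequency: f_max = f_s / 2 = 348 kHz / 2 = 174 kHz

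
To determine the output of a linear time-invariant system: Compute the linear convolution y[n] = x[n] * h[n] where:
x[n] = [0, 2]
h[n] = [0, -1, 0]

y[n] = sum_k x[k]*h[n-k]. Output length = len(x) + len(h) - 1 = 2 + 3 - 1 = 4.
y[0] = 0*0 = 0
y[1] = 2*0 + 0*-1 = 0
y[2] = 2*-1 + 0*0 = -2
y[3] = 2*0 = 0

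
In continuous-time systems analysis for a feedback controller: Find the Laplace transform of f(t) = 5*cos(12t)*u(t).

Standard pair: cos(wt)*u(t) <-> s/(s^2+w^2)
With w = 12: L{5*cos(12t)*u(t)} = 5s/(s^2+144)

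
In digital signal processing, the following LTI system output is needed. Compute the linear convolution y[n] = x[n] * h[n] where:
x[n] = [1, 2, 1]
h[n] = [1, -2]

y[n] = sum_k x[k]*h[n-k]. Output length = len(x) + len(h) - 1 = 3 + 2 - 1 = 4.
y[0] = 1*1 = 1
y[1] = 2*1 + 1*-2 = 0
y[2] = 1*1 + 2*-2 = -3
y[3] = 1*-2 = -2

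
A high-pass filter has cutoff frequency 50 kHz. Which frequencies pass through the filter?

A high-pass filter passes all frequencies above the cutoff frequency 50 kHz and attenuates lower frequencies.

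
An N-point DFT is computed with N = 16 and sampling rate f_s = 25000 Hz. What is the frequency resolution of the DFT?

DFT frequency resolution = f_s / N
= 25000 / 16 = 3125/2 Hz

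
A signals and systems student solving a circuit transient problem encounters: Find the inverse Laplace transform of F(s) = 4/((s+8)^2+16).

Standard pair: w/((s+a)^2+w^2) <-> e^(-at)*sin(wt)*u(t)
With a=8, w=4: f(t) = e^(-8t)*sin(4t)*u(t)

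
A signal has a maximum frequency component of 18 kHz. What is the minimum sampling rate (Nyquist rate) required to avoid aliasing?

By the Nyquist-Shannon sampling theorem,
the minimum sampling rate (Nyquist rate) must be at least 2 * f_max.
Nyquist rate = 2 * 18 kHz = 36 kHz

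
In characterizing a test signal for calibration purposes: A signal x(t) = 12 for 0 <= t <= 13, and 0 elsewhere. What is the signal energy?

Energy = integral of |x(t)|^2 dt over the signal duration
= 12^2 * 13 = 144 * 13 = 1872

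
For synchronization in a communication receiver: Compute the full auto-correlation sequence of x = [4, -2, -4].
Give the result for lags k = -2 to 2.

r_xx[k] = sum_m x[m]*x[m+k], indexed from 0, for k = -2 to 2:
  r_xx[-2] = x[2]*x[0] = -16
  r_xx[-1] = x[1]*x[0] + x[2]*x[1] = 0
  r_xx[0] = x[0]*x[0] + x[1]*x[1] + x[2]*x[2] = 36
  r_xx[1] = x[0]*x[1] + x[1]*x[2] = 0
  r_xx[2] = x[0]*x[2] = -16
r_xx = [-16, 0, 36, 0, -16]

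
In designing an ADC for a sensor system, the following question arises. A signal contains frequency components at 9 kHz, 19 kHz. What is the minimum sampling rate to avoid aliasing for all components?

The highest frequency component is f_max = 19 kHz.
Nyquist rate = 2 * f_max = 2 * 19 kHz = 38 kHz.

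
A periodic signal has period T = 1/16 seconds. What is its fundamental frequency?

The fundamental frequency is the reciprocal of the period.
f = 1/T = 1/(1/16) = 16 Hz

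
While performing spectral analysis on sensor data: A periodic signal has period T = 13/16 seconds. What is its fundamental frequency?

The fundamental frequency is the reciprocal of the period.
f = 1/T = 1/(13/16) = 16/13 Hz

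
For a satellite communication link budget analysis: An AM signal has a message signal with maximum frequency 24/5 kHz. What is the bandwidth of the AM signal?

In AM (double-sideband), the bandwidth is twice the message frequency.
BW = 2 * f_m = 2 * 24/5 kHz = 48/5 kHz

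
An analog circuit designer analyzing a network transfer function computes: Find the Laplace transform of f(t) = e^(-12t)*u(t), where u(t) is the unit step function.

Standard Laplace transform pair:
e^(-at)*u(t) <-> 1/(s+a)
With a = 12: L{e^(-12t)*u(t)} = 1/(s+12), ROC: Re(s) > -12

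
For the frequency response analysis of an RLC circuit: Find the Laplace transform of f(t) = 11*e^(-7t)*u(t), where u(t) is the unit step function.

Standard Laplace transform pair:
e^(-at)*u(t) <-> 1/(s+a)
With a = 7: L{11*e^(-7t)*u(t)} = 11/(s+7), ROC: Re(s) > -7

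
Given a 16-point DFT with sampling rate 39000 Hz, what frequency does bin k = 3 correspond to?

The frequency of DFT bin k is: f_k = k * f_s / N
f_3 = 3 * 39000 / 16 = 14625/2 Hz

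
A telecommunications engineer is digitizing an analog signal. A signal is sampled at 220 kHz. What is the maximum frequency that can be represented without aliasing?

The maximum frequency that can be represented without aliasing
is the Nyquist frequency: f_max = f_s / 2 = 220 kHz / 2 = 110 kHz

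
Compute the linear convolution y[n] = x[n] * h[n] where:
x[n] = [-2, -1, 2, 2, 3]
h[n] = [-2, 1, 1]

y[n] = sum_k x[k]*h[n-k]. Output length = len(x) + len(h) - 1 = 5 + 3 - 1 = 7.
y[0] = -2*-2 = 4
y[1] = -1*-2 + -2*1 = 0
y[2] = 2*-2 + -1*1 + -2*1 = -7
y[3] = 2*-2 + 2*1 + -1*1 = -3
y[4] = 3*-2 + 2*1 + 2*1 = -2
y[5] = 3*1 + 2*1 = 5
y[6] = 3*1 = 3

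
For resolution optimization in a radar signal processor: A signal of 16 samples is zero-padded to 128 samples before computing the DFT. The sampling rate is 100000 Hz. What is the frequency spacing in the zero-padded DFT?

Original DFT: N = 16, resolution = f_s/N = 100000/16 = 6250 Hz
Zero-padded DFT: N = 128, resolution = f_s/N = 100000/128 = 3125/4 Hz
Zero-padding interpolates the spectrum (finer frequency grid)
but does NOT improve the true spectral resolution (ability to resolve close frequencies).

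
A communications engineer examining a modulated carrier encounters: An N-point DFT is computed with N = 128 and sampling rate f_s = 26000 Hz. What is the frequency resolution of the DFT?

DFT frequency resolution = f_s / N
= 26000 / 128 = 1625/8 Hz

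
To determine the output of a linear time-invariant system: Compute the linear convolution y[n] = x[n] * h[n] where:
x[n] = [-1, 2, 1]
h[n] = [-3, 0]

y[n] = sum_k x[k]*h[n-k]. Output length = len(x) + len(h) - 1 = 3 + 2 - 1 = 4.
y[0] = -1*-3 = 3
y[1] = 2*-3 + -1*0 = -6
y[2] = 1*-3 + 2*0 = -3
y[3] = 1*0 = 0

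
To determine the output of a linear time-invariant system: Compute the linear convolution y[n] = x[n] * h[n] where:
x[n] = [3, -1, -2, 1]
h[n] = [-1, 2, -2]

y[n] = sum_k x[k]*h[n-k]. Output length = len(x) + len(h) - 1 = 4 + 3 - 1 = 6.
y[0] = 3*-1 = -3
y[1] = -1*-1 + 3*2 = 7
y[2] = -2*-1 + -1*2 + 3*-2 = -6
y[3] = 1*-1 + -2*2 + -1*-2 = -3
y[4] = 1*2 + -2*-2 = 6
y[5] = 1*-2 = -2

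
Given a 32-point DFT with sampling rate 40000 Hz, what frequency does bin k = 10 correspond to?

The frequency of DFT bin k is: f_k = k * f_s / N
f_10 = 10 * 40000 / 32 = 12500 Hz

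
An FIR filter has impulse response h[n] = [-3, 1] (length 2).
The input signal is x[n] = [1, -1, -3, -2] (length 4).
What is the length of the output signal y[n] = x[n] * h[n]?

For linear convolution, the output length is:
len(y) = len(x) + len(h) - 1 = 4 + 2 - 1 = 5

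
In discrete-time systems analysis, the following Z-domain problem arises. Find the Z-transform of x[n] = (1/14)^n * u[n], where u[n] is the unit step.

The Z-transform of a^n * u[n] is z/(z-a) for |z| > |a|.
Here a = 1/14, so X(z) = z/(z - (1/14)) = 14z/(14z - 1)
ROC: |z| > 1/14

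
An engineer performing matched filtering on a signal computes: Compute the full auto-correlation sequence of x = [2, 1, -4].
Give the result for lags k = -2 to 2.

r_xx[k] = sum_m x[m]*x[m+k], indexed from 0, for k = -2 to 2:
  r_xx[-2] = x[2]*x[0] = -8
  r_xx[-1] = x[1]*x[0] + x[2]*x[1] = -2
  r_xx[0] = x[0]*x[0] + x[1]*x[1] + x[2]*x[2] = 21
  r_xx[1] = x[0]*x[1] + x[1]*x[2] = -2
  r_xx[2] = x[0]*x[2] = -8
r_xx = [-8, -2, 21, -2, -8]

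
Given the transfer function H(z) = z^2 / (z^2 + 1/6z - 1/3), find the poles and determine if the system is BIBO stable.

Poles are roots of the denominator: z^2 + 1/6z - 1/3 = 0.
Quadratic formula: z = [-(1/6) +/- sqrt((1/6)^2 - 4*(-1/3))] / 2
Discriminant = 1/36 + 4/3 = 49/36; sqrt = 7/6.
z = (-1/6 +/- 7/6) / 2 => z = 1/2 or z = -2/3.
|p1| = 1/2, |p2| = 2/3.
For BIBO stability, all poles must lie inside the unit circle (|p| < 1).
System is STABLE since both |p| < 1.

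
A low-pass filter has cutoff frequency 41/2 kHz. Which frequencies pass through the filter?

A low-pass filter passes all frequencies below the cutoff frequency 41/2 kHz and attenuates higher frequencies.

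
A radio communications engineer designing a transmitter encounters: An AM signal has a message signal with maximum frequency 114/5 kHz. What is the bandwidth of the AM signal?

In AM (double-sideband), the bandwidth is twice the message frequency.
BW = 2 * f_m = 2 * 114/5 kHz = 228/5 kHz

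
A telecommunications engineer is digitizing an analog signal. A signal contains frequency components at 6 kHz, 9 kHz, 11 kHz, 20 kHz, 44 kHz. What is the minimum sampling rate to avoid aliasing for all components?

The highest frequency component is f_max = 44 kHz.
Nyquist rate = 2 * f_max = 2 * 44 kHz = 88 kHz.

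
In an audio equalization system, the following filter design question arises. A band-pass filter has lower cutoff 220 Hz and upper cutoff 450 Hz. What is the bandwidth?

Bandwidth = f_high - f_low
= 450 Hz - 220 Hz = 230 Hz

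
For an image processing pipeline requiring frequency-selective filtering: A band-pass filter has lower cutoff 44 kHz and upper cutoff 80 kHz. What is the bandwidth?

Bandwidth = f_high - f_low
= 80 kHz - 44 kHz = 36 kHz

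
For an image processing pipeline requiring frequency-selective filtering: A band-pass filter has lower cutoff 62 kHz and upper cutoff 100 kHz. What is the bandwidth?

Bandwidth = f_high - f_low
= 100 kHz - 62 kHz = 38 kHz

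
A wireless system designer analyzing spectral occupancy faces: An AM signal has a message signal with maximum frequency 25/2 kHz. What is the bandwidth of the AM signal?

In AM (double-sideband), the bandwidth is twice the message frequency.
BW = 2 * f_m = 2 * 25/2 kHz = 25 kHz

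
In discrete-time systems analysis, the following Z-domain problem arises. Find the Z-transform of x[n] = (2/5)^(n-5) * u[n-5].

Time-shifting property: if X(z) = Z{x[n]}, then Z{x[n-d]} = z^(-d) * X(z)
X(z) = z/(z - 2/5) for x[n] = (2/5)^n * u[n]
Z{x[n-5]} = z^(-5) * z/(z - 2/5) = z^(-4)/(z - 2/5)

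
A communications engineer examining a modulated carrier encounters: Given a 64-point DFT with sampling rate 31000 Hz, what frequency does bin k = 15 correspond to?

The frequency of DFT bin k is: f_k = k * f_s / N
f_15 = 15 * 31000 / 64 = 58125/8 Hz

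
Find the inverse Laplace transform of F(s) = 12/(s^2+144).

Standard pair: w/(s^2+w^2) <-> sin(wt)*u(t)
Recognize w^2 = 144, so w = 12; numerator 12 = 1*12.
f(t) = sin(12t)*u(t)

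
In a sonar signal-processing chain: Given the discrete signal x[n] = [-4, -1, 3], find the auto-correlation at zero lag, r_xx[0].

The auto-correlation at zero lag r_xx[0] equals the signal energy.
r_xx[0] = sum of x[n]^2 = (-4)^2 + (-1)^2 + 3^2
= 16 + 1 + 9 = 26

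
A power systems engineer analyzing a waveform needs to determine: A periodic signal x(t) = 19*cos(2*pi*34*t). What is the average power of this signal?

Average power of A*cos(wt) is A^2/2.
P = 19^2 / 2 = 361/2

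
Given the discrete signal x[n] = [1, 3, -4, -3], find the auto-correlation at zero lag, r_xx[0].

The auto-correlation at zero lag r_xx[0] equals the signal energy.
r_xx[0] = sum of x[n]^2 = 1^2 + 3^2 + (-4)^2 + (-3)^2
= 1 + 9 + 16 + 9 = 35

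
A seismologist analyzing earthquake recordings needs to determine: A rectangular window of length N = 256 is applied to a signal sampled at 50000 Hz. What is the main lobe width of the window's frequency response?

For a rectangular window of length N,
the main lobe width in frequency is 2*f_s/N.
= 2*50000/256 = 3125/8 Hz
This determines the minimum frequency separation for resolving two sinusoids.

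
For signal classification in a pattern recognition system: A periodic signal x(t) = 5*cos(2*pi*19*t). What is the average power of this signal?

Average power of A*cos(wt) is A^2/2.
P = 5^2 / 2 = 25/2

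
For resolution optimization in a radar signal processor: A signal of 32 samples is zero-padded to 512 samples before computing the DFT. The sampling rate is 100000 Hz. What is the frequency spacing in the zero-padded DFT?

Original DFT: N = 32, resolution = f_s/N = 100000/32 = 3125 Hz
Zero-padded DFT: N = 512, resolution = f_s/N = 100000/512 = 3125/16 Hz
Zero-padding interpolates the spectrum (finer frequency grid)
but does NOT improve the true spectral resolution (ability to resolve close frequencies).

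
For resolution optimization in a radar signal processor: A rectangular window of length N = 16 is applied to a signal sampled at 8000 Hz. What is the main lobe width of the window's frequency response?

For a rectangular window of length N,
the main lobe width in frequency is 2*f_s/N.
= 2*8000/16 = 1000 Hz
This determines the minimum frequency separation for resolving two sinusoids.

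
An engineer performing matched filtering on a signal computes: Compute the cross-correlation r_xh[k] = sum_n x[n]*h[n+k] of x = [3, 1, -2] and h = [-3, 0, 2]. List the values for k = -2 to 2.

Both sequences indexed from 0 and zero outside their support.
Lags with overlap: k = -2 to 2.
  r_xh[-2] = x[2]*h[0] = 6
  r_xh[-1] = x[1]*h[0] + x[2]*h[1] = -3
  r_xh[0] = x[0]*h[0] + x[1]*h[1] + x[2]*h[2] = -13
  r_xh[1] = x[0]*h[1] + x[1]*h[2] = 2
  r_xh[2] = x[0]*h[2] = 6
r_xh = [6, -3, -13, 2, 6] (for k = -2, ..., 2)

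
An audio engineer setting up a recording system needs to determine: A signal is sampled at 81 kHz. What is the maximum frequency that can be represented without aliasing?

The maximum frequency that can be represented without aliasing
is the Nyquist frequency: f_max = f_s / 2 = 81 kHz / 2 = 81/2 kHz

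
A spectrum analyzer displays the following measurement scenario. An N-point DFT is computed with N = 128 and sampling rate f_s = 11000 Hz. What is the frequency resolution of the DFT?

DFT frequency resolution = f_s / N
= 11000 / 128 = 1375/16 Hz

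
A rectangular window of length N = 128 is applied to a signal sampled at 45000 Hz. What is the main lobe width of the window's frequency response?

For a rectangular window of length N,
the main lobe width in frequency is 2*f_s/N.
= 2*45000/128 = 5625/8 Hz
This determines the minimum frequency separation for resolving two sinusoids.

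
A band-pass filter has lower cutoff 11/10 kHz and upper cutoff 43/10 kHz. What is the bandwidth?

Bandwidth = f_high - f_low
= 43/10 kHz - 11/10 kHz = 16/5 kHz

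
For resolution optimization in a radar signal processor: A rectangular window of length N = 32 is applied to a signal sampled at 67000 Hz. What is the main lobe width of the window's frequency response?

For a rectangular window of length N,
the main lobe width in frequency is 2*f_s/N.
= 2*67000/32 = 8375/2 Hz
This determines the minimum frequency separation for resolving two sinusoids.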